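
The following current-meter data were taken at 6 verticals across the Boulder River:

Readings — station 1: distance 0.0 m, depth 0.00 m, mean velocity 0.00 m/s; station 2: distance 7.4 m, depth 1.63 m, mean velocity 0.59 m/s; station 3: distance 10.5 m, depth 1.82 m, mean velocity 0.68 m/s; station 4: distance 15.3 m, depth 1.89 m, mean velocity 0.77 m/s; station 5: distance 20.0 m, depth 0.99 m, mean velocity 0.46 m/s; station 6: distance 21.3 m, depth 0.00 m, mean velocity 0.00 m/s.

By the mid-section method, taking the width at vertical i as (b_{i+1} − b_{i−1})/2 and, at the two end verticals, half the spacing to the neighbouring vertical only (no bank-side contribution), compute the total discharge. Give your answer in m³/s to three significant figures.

18.2 m³/s

w_2 = (10.5 − 0.0)/2 = 5.25 m; q_2 = 0.59 × 1.63 × 5.25 = 5.049 m³/s
w_3 = (15.3 − 7.4)/2 = 3.95 m; q_3 = 0.68 × 1.82 × 3.95 = 4.889 m³/s
w_4 = (20.0 − 10.5)/2 = 4.75 m; q_4 = 0.77 × 1.89 × 4.75 = 6.913 m³/s
w_5 = (21.3 − 15.3)/2 = 3 m; q_5 = 0.46 × 0.99 × 3 = 1.366 m³/s
Stations 1, 6 contribute zero (depth or velocity is 0).
Q = Σ qᵢ = 18.22 m³/s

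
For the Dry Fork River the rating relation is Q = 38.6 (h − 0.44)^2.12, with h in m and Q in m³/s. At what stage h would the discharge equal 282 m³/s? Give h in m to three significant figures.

2.99 m

h − h₀ = (Q/C)^(1/b) = (282/38.6)^(1/2.12) = 2.555 m
h = 0.44 + 2.555 = 2.995 m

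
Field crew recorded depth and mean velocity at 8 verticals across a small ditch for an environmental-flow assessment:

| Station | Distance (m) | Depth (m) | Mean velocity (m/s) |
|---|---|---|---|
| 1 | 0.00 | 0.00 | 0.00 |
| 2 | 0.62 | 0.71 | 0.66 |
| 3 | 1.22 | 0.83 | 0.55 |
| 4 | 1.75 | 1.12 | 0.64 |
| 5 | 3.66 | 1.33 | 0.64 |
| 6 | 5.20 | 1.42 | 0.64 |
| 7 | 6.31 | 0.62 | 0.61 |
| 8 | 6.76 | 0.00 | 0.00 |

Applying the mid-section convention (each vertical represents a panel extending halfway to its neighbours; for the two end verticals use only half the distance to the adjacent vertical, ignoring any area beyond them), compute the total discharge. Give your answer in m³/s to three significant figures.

4.39 m³/s

w_2 = (1.22 − 0.00)/2 = 0.61 m; q_2 = 0.66 × 0.71 × 0.61 = 0.2858 m³/s
w_3 = (1.75 − 0.62)/2 = 0.565 m; q_3 = 0.55 × 0.83 × 0.565 = 0.2579 m³/s
w_4 = (3.66 − 1.22)/2 = 1.22 m; q_4 = 0.64 × 1.12 × 1.22 = 0.8745 m³/s
w_5 = (5.20 − 1.75)/2 = 1.725 m; q_5 = 0.64 × 1.33 × 1.725 = 1.468 m³/s
w_6 = (6.31 − 3.66)/2 = 1.325 m; q_6 = 0.64 × 1.42 × 1.325 = 1.204 m³/s
w_7 = (6.76 − 5.20)/2 = 0.78 m; q_7 = 0.61 × 0.62 × 0.78 = 0.2950 m³/s
Stations 1, 8 contribute zero (depth or velocity is 0).
Q = Σ qᵢ = 4.386 m³/s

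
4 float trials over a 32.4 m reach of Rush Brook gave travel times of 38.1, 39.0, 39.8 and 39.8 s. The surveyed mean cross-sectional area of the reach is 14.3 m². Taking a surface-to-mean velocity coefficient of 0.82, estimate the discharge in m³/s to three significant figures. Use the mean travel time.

t̄ = (38.1 + 39.0 + 39.8 + 39.8) / 4 = 39.175 s
v_surface = L / t̄ = 32.4 / 39.175 = 0.8271 m/s
v_mean = 0.82 × 0.8271 = 0.6782 m/s
Q = A × v_mean = 14.3 × 0.6782 = 9.698 m³/s

9.70 m³/s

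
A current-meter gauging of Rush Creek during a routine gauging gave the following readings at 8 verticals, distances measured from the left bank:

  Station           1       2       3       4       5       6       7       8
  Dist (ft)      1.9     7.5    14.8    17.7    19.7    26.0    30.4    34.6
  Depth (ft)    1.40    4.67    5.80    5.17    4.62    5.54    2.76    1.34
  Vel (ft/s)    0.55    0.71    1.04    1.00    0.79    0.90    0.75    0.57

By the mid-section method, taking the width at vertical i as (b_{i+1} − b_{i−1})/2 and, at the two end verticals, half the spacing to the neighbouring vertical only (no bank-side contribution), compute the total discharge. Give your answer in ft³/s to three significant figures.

119 ft³/s

w_1 = (7.5 − 1.9)/2 = 2.8 ft; q_1 = 0.55 × 1.40 × 2.8 = 2.156 ft³/s
w_2 = (14.8 − 1.9)/2 = 6.45 ft; q_2 = 0.71 × 4.67 × 6.45 = 21.39 ft³/s
w_3 = (17.7 − 7.5)/2 = 5.1 ft; q_3 = 1.04 × 5.80 × 5.1 = 30.76 ft³/s
w_4 = (19.7 − 14.8)/2 = 2.45 ft; q_4 = 1.00 × 5.17 × 2.45 = 12.67 ft³/s
w_5 = (26.0 − 17.7)/2 = 4.15 ft; q_5 = 0.79 × 4.62 × 4.15 = 15.15 ft³/s
w_6 = (30.4 − 19.7)/2 = 5.35 ft; q_6 = 0.90 × 5.54 × 5.35 = 26.68 ft³/s
w_7 = (34.6 − 26.0)/2 = 4.3 ft; q_7 = 0.75 × 2.76 × 4.3 = 8.901 ft³/s
w_8 = (34.6 − 30.4)/2 = 2.1 ft; q_8 = 0.57 × 1.34 × 2.1 = 1.604 ft³/s
Q = Σ qᵢ = 119.3 ft³/s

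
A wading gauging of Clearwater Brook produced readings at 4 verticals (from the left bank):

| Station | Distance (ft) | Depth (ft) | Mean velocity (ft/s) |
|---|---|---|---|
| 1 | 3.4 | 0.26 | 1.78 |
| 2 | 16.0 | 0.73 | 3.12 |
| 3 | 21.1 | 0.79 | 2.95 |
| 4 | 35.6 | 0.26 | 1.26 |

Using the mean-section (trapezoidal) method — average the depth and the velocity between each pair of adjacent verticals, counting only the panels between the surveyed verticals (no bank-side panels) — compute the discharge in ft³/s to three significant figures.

Panel 1-2: Δb = 12.6 ft, d̄ = (0.26+0.73)/2 = 0.495, v̄ = (1.78+3.12)/2 = 2.45 → q = 12.6×0.495×2.45 = 15.28 ft³/s
Panel 2-3: Δb = 5.1 ft, d̄ = (0.73+0.79)/2 = 0.76, v̄ = (3.12+2.95)/2 = 3.035 → q = 5.1×0.76×3.035 = 11.76 ft³/s
Panel 3-4: Δb = 14.5 ft, d̄ = (0.79+0.26)/2 = 0.525, v̄ = (2.95+1.26)/2 = 2.105 → q = 14.5×0.525×2.105 = 16.02 ft³/s
Q = Σ q = 43.07 ft³/s

43.1 ft³/s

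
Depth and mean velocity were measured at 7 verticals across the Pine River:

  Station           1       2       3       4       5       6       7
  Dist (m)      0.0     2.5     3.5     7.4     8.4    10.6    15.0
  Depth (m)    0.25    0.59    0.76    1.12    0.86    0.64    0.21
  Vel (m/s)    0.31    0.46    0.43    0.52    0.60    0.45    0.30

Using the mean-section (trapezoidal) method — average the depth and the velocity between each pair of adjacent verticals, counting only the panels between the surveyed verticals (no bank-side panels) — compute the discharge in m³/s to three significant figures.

Panel 1-2: Δb = 2.5 m, d̄ = (0.25+0.59)/2 = 0.42, v̄ = (0.31+0.46)/2 = 0.385 → q = 2.5×0.42×0.385 = 0.4043 m³/s
Panel 2-3: Δb = 1 m, d̄ = (0.59+0.76)/2 = 0.675, v̄ = (0.46+0.43)/2 = 0.445 → q = 1×0.675×0.445 = 0.3004 m³/s
Panel 3-4: Δb = 3.9 m, d̄ = (0.76+1.12)/2 = 0.94, v̄ = (0.43+0.52)/2 = 0.475 → q = 3.9×0.94×0.475 = 1.741 m³/s
Panel 4-5: Δb = 1 m, d̄ = (1.12+0.86)/2 = 0.99, v̄ = (0.52+0.60)/2 = 0.56 → q = 1×0.99×0.56 = 0.5544 m³/s
Panel 5-6: Δb = 2.2 m, d̄ = (0.86+0.64)/2 = 0.75, v̄ = (0.60+0.45)/2 = 0.525 → q = 2.2×0.75×0.525 = 0.8663 m³/s
Panel 6-7: Δb = 4.4 m, d̄ = (0.64+0.21)/2 = 0.425, v̄ = (0.45+0.30)/2 = 0.375 → q = 4.4×0.425×0.375 = 0.7013 m³/s
Q = Σ q = 4.568 m³/s

4.57 m³/s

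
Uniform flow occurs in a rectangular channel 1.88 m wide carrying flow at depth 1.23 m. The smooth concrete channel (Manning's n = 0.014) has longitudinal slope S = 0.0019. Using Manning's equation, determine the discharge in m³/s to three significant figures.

4.73 m³/s

A = b·y = 1.88 × 1.23 = 2.312 m²
P = b + 2y = 1.88 + 2×1.23 = 4.340 m
R = A/P = 2.312/4.340 = 0.5328 m
Q = (1/n)·A·R^(2/3)·S^(1/2) = (1/0.014) × 2.312 × 0.5328^(2/3) × 0.0019^(1/2) = 4.732 m³/s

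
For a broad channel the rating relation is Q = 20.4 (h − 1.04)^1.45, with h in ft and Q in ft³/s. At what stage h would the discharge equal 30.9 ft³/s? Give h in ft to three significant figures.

h − h₀ = (Q/C)^(1/b) = (30.9/20.4)^(1/1.45) = 1.332 ft
h = 1.04 + 1.332 = 2.372 ft

2.37 ft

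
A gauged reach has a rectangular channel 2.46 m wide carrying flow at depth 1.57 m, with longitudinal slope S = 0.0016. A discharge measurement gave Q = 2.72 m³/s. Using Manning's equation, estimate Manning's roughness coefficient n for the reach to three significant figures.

A = b·y = 2.46 × 1.57 = 3.862 m²
P = b + 2y = 2.46 + 2×1.57 = 5.600 m
R = A/P = 3.862/5.600 = 0.6897 m
n = (1/Q)·A·R^(2/3)·S^(1/2) = (1/2.72) × 3.862 × 0.7806 × 0.04000 = 0.04434

0.0443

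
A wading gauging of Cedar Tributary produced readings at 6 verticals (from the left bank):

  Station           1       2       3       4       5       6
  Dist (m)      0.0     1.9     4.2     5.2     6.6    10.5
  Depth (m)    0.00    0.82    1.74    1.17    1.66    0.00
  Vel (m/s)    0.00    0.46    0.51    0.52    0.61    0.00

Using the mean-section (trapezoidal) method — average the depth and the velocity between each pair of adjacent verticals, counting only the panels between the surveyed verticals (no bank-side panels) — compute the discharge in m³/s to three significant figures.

Panel 1-2: Δb = 1.9 m, d̄ = (0.00+0.82)/2 = 0.41, v̄ = (0.00+0.46)/2 = 0.23 → q = 1.9×0.41×0.23 = 0.1792 m³/s
Panel 2-3: Δb = 2.3 m, d̄ = (0.82+1.74)/2 = 1.28, v̄ = (0.46+0.51)/2 = 0.485 → q = 2.3×1.28×0.485 = 1.428 m³/s
Panel 3-4: Δb = 1 m, d̄ = (1.74+1.17)/2 = 1.455, v̄ = (0.51+0.52)/2 = 0.515 → q = 1×1.455×0.515 = 0.7493 m³/s
Panel 4-5: Δb = 1.4 m, d̄ = (1.17+1.66)/2 = 1.415, v̄ = (0.52+0.61)/2 = 0.565 → q = 1.4×1.415×0.565 = 1.119 m³/s
Panel 5-6: Δb = 3.9 m, d̄ = (1.66+0.00)/2 = 0.83, v̄ = (0.61+0.00)/2 = 0.305 → q = 3.9×0.83×0.305 = 0.9873 m³/s
Q = Σ q = 4.463 m³/s

4.46 m³/s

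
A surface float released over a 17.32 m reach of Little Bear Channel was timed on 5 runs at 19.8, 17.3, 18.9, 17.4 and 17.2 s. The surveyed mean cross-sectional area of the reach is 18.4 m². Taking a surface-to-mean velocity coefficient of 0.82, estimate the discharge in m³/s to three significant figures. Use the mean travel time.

14.4 m³/s

t̄ = (19.8 + 17.3 + 18.9 + 17.4 + 17.2) / 5 = 18.12 s
v_surface = L / t̄ = 17.32 / 18.12 = 0.9558 m/s
v_mean = 0.82 × 0.9558 = 0.7838 m/s
Q = A × v_mean = 18.4 × 0.7838 = 14.42 m³/s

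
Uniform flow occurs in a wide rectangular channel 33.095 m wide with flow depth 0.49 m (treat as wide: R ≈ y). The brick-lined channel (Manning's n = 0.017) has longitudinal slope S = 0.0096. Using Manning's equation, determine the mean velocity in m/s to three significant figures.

3.58 m/s

A = b·y = 33.095 × 0.49 = 16.22 m²
Wide channel: R ≈ y = 0.49 m
Q = (1/n)·A·R^(2/3)·S^(1/2) = (1/0.017) × 16.22 × 0.4900^(2/3) × 0.0096^(1/2) = 58.09 m³/s
V = Q/A = 58.09/16.22 = 3.582 m/s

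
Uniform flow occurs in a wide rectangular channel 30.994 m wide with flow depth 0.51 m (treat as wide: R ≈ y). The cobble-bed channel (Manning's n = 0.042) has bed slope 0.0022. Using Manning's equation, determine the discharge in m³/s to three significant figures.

11.3 m³/s

A = b·y = 30.994 × 0.51 = 15.81 m²
Wide channel: R ≈ y = 0.51 m
Q = (1/n)·A·R^(2/3)·S^(1/2) = (1/0.042) × 15.81 × 0.5100^(2/3) × 0.0022^(1/2) = 11.27 m³/s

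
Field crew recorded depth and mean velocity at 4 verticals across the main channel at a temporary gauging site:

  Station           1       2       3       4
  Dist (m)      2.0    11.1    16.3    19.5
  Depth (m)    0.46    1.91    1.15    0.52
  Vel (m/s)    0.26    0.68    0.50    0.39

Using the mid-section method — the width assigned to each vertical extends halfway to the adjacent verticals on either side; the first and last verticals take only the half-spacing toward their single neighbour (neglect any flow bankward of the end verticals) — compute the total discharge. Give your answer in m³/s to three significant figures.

12.6 m³/s

w_1 = (11.1 − 2.0)/2 = 4.55 m; q_1 = 0.26 × 0.46 × 4.55 = 0.5442 m³/s
w_2 = (16.3 − 2.0)/2 = 7.15 m; q_2 = 0.68 × 1.91 × 7.15 = 9.286 m³/s
w_3 = (19.5 − 11.1)/2 = 4.2 m; q_3 = 0.50 × 1.15 × 4.2 = 2.415 m³/s
w_4 = (19.5 − 16.3)/2 = 1.6 m; q_4 = 0.39 × 0.52 × 1.6 = 0.3245 m³/s
Q = Σ qᵢ = 12.57 m³/s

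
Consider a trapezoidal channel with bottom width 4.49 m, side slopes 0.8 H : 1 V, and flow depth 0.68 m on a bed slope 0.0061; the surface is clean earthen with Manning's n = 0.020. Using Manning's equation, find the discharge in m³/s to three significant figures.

8.97 m³/s

A = (b + z·y)·y = (4.49 + 0.8×0.68)×0.68 = 3.423 m²
P = b + 2y√(1+z²) = 4.49 + 2×0.68×√(1+0.8²) = 6.232 m
R = A/P = 3.423/6.232 = 0.5493 m
Q = (1/n)·A·R^(2/3)·S^(1/2) = (1/0.020) × 3.423 × 0.5493^(2/3) × 0.0061^(1/2) = 8.966 m³/s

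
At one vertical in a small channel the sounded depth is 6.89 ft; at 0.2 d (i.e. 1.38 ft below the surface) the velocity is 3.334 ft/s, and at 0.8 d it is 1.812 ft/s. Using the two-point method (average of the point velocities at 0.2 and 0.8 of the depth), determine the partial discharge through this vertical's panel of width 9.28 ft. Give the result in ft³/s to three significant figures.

v̄ = (3.334 + 1.812) / 2 = 2.573 ft/s
q = v̄ × d × w = 2.573 × 6.89 × 9.28 = 164.5 ft³/s

165 ft³/s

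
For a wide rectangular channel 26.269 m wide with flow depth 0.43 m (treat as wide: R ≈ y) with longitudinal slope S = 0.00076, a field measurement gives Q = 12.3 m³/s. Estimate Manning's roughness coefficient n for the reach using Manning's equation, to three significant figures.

A = b·y = 26.269 × 0.43 = 11.30 m²
Wide channel: R ≈ y = 0.43 m
n = (1/Q)·A·R^(2/3)·S^(1/2) = (1/12.3) × 11.30 × 0.5697 × 0.02757 = 0.01442

0.0144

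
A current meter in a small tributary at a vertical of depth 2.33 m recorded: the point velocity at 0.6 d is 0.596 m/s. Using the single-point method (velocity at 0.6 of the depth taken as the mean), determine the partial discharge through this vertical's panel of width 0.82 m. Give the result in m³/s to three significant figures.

v̄ = v₀.₆ = 0.596 m/s
q = v̄ × d × w = 0.5960 × 2.33 × 0.82 = 1.139 m³/s

1.14 m³/s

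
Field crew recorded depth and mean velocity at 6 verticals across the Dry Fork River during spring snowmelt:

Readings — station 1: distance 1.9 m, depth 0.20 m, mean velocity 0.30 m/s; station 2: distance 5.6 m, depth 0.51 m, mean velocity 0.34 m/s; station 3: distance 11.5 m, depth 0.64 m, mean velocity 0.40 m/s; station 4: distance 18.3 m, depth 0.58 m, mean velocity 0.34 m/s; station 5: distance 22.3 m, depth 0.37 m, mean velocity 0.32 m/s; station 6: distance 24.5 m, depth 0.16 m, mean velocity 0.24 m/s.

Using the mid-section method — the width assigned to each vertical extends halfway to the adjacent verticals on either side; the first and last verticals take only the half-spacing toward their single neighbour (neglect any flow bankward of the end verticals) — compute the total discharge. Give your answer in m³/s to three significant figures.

w_1 = (5.6 − 1.9)/2 = 1.85 m; q_1 = 0.30 × 0.20 × 1.85 = 0.1110 m³/s
w_2 = (11.5 − 1.9)/2 = 4.8 m; q_2 = 0.34 × 0.51 × 4.8 = 0.8323 m³/s
w_3 = (18.3 − 5.6)/2 = 6.35 m; q_3 = 0.40 × 0.64 × 6.35 = 1.626 m³/s
w_4 = (22.3 − 11.5)/2 = 5.4 m; q_4 = 0.34 × 0.58 × 5.4 = 1.065 m³/s
w_5 = (24.5 − 18.3)/2 = 3.1 m; q_5 = 0.32 × 0.37 × 3.1 = 0.3670 m³/s
w_6 = (24.5 − 22.3)/2 = 1.1 m; q_6 = 0.24 × 0.16 × 1.1 = 0.04224 m³/s
Q = Σ qᵢ = 4.043 m³/s

4.04 m³/s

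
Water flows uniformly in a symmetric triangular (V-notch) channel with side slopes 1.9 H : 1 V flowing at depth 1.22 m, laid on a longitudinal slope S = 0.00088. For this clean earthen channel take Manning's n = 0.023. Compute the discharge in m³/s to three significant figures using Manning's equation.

2.42 m³/s

A = z·y² = 1.9×1.22² = 2.828 m²
P = 2y√(1+z²) = 2×1.22×√(1+1.9²) = 5.239 m
R = A/P = 2.828/5.239 = 0.5398 m
Q = (1/n)·A·R^(2/3)·S^(1/2) = (1/0.023) × 2.828 × 0.5398^(2/3) × 0.00088^(1/2) = 2.418 m³/s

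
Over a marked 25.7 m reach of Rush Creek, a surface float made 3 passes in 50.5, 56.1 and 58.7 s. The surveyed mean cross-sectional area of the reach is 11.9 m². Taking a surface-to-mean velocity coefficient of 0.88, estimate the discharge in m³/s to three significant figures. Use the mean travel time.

t̄ = (50.5 + 56.1 + 58.7) / 3 = 55.1 s
v_surface = L / t̄ = 25.7 / 55.1 = 0.4664 m/s
v_mean = 0.88 × 0.4664 = 0.4105 m/s
Q = A × v_mean = 11.9 × 0.4105 = 4.884 m³/s

4.88 m³/s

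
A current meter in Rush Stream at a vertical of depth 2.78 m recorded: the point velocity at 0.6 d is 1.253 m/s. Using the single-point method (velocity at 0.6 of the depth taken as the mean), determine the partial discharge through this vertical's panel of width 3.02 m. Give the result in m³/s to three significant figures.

v̄ = v₀.₆ = 1.253 m/s
q = v̄ × d × w = 1.253 × 2.78 × 3.02 = 10.52 m³/s

10.5 m³/s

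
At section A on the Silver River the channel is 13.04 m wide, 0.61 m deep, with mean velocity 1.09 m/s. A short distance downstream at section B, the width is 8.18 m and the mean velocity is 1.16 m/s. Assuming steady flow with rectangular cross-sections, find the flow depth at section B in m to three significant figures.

Q = A₁V₁ = (13.04×0.61) × 1.09 = 8.670 m³/s
d₂ = Q/(b₂ V₂) = 8.670/(8.18×1.16) = 0.9137 m

0.914 m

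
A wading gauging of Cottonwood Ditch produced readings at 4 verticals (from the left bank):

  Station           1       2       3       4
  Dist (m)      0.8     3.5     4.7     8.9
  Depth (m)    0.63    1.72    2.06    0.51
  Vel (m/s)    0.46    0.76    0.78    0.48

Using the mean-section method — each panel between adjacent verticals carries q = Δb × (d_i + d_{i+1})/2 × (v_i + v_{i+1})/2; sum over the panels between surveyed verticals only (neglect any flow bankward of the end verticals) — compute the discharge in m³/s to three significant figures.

Panel 1-2: Δb = 2.7 m, d̄ = (0.63+1.72)/2 = 1.175, v̄ = (0.46+0.76)/2 = 0.61 → q = 2.7×1.175×0.61 = 1.935 m³/s
Panel 2-3: Δb = 1.2 m, d̄ = (1.72+2.06)/2 = 1.89, v̄ = (0.76+0.78)/2 = 0.77 → q = 1.2×1.89×0.77 = 1.746 m³/s
Panel 3-4: Δb = 4.2 m, d̄ = (2.06+0.51)/2 = 1.285, v̄ = (0.78+0.48)/2 = 0.63 → q = 4.2×1.285×0.63 = 3.400 m³/s
Q = Σ q = 7.082 m³/s

7.08 m³/s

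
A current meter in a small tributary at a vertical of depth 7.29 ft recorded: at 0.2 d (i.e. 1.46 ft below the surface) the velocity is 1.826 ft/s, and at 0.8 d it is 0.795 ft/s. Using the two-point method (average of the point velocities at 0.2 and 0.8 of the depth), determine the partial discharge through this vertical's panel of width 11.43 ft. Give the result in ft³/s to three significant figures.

109 ft³/s

v̄ = (1.826 + 0.795) / 2 = 1.311 ft/s
q = v̄ × d × w = 1.311 × 7.29 × 11.43 = 109.2 ft³/s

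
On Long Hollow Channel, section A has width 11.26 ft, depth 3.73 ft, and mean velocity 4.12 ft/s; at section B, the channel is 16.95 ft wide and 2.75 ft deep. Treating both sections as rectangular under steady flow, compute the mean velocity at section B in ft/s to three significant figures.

3.71 ft/s

Q = A₁V₁ = (11.26×3.73) × 4.12 = 173.0 ft³/s
A₂ = 16.95 × 2.75 = 46.61 ft²
V₂ = Q/A₂ = 173.0/46.61 = 3.712 ft/s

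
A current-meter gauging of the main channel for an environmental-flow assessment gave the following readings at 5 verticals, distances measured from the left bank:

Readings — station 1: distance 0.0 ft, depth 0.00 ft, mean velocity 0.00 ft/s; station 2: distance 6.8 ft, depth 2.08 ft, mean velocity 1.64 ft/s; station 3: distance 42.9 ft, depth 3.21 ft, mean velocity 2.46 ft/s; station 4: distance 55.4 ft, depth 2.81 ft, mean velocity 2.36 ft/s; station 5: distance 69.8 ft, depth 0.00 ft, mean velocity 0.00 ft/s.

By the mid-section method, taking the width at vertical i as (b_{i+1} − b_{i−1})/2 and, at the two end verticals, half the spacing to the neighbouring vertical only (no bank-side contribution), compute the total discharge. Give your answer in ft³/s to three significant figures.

354 ft³/s

w_2 = (42.9 − 0.0)/2 = 21.45 ft; q_2 = 1.64 × 2.08 × 21.45 = 73.17 ft³/s
w_3 = (55.4 − 6.8)/2 = 24.3 ft; q_3 = 2.46 × 3.21 × 24.3 = 191.9 ft³/s
w_4 = (69.8 − 42.9)/2 = 13.45 ft; q_4 = 2.36 × 2.81 × 13.45 = 89.20 ft³/s
Stations 1, 5 contribute zero (depth or velocity is 0).
Q = Σ qᵢ = 354.3 ft³/s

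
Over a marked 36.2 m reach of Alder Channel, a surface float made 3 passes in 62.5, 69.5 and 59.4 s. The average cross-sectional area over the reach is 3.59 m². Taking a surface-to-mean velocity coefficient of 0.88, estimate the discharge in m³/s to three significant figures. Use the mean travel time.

1.79 m³/s

t̄ = (62.5 + 69.5 + 59.4) / 3 = 63.8 s
v_surface = L / t̄ = 36.2 / 63.8 = 0.5674 m/s
v_mean = 0.88 × 0.5674 = 0.4993 m/s
Q = A × v_mean = 3.59 × 0.4993 = 1.793 m³/s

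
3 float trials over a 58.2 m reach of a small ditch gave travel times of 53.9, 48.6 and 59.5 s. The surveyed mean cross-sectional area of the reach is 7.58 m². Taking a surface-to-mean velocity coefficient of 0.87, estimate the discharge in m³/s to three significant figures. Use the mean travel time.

7.11 m³/s

t̄ = (53.9 + 48.6 + 59.5) / 3 = 54 s
v_surface = L / t̄ = 58.2 / 54 = 1.078 m/s
v_mean = 0.87 × 1.078 = 0.9377 m/s
Q = A × v_mean = 7.58 × 0.9377 = 7.108 m³/s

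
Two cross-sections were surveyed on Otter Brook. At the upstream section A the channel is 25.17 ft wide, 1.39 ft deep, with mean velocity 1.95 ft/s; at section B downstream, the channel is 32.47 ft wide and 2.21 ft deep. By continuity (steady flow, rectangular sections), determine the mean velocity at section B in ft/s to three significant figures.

Q = A₁V₁ = (25.17×1.39) × 1.95 = 68.22 ft³/s
A₂ = 32.47 × 2.21 = 71.76 ft²
V₂ = Q/A₂ = 68.22/71.76 = 0.9507 ft/s

0.951 ft/s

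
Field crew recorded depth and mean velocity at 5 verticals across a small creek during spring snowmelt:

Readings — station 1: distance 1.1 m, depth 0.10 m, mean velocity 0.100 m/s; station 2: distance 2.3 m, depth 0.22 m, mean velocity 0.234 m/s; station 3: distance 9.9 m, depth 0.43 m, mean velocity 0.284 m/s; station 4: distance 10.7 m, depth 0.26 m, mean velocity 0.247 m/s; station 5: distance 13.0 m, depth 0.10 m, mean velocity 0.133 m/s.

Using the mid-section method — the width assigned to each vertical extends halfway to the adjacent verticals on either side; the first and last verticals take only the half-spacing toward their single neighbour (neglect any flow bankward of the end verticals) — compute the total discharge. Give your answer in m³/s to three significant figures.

0.860 m³/s

w_1 = (2.3 − 1.1)/2 = 0.6 m; q_1 = 0.100 × 0.10 × 0.6 = 0.006000 m³/s
w_2 = (9.9 − 1.1)/2 = 4.4 m; q_2 = 0.234 × 0.22 × 4.4 = 0.2265 m³/s
w_3 = (10.7 − 2.3)/2 = 4.2 m; q_3 = 0.284 × 0.43 × 4.2 = 0.5129 m³/s
w_4 = (13.0 − 9.9)/2 = 1.55 m; q_4 = 0.247 × 0.26 × 1.55 = 0.09954 m³/s
w_5 = (13.0 − 10.7)/2 = 1.15 m; q_5 = 0.133 × 0.10 × 1.15 = 0.01530 m³/s
Q = Σ qᵢ = 0.8603 m³/s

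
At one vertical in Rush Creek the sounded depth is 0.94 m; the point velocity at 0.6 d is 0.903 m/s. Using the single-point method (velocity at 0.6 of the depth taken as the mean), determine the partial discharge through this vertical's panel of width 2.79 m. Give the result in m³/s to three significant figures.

v̄ = v₀.₆ = 0.903 m/s
q = v̄ × d × w = 0.9030 × 0.94 × 2.79 = 2.368 m³/s

2.37 m³/s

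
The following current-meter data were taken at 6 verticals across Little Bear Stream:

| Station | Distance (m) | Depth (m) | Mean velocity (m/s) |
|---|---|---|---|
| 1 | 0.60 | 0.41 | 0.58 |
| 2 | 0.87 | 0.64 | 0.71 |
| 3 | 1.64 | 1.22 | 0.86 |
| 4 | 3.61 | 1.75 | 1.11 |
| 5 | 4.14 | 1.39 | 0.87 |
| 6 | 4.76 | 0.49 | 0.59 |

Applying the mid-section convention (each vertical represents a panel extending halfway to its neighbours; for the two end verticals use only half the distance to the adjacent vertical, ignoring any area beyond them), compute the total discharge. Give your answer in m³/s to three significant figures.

w_1 = (0.87 − 0.60)/2 = 0.135 m; q_1 = 0.58 × 0.41 × 0.135 = 0.03210 m³/s
w_2 = (1.64 − 0.60)/2 = 0.52 m; q_2 = 0.71 × 0.64 × 0.52 = 0.2363 m³/s
w_3 = (3.61 − 0.87)/2 = 1.37 m; q_3 = 0.86 × 1.22 × 1.37 = 1.437 m³/s
w_4 = (4.14 − 1.64)/2 = 1.25 m; q_4 = 1.11 × 1.75 × 1.25 = 2.428 m³/s
w_5 = (4.76 − 3.61)/2 = 0.575 m; q_5 = 0.87 × 1.39 × 0.575 = 0.6953 m³/s
w_6 = (4.76 − 4.14)/2 = 0.31 m; q_6 = 0.59 × 0.49 × 0.31 = 0.08962 m³/s
Q = Σ qᵢ = 4.919 m³/s

4.92 m³/s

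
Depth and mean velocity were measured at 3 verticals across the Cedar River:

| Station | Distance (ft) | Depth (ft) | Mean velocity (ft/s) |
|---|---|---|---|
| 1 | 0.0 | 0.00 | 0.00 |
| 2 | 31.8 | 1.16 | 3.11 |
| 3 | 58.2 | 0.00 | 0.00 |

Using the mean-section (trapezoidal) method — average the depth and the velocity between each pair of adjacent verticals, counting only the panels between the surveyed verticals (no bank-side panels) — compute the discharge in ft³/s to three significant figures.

Panel 1-2: Δb = 31.8 ft, d̄ = (0.00+1.16)/2 = 0.58, v̄ = (0.00+3.11)/2 = 1.555 → q = 31.8×0.58×1.555 = 28.68 ft³/s
Panel 2-3: Δb = 26.4 ft, d̄ = (1.16+0.00)/2 = 0.58, v̄ = (3.11+0.00)/2 = 1.555 → q = 26.4×0.58×1.555 = 23.81 ft³/s
Q = Σ q = 52.49 ft³/s

52.5 ft³/s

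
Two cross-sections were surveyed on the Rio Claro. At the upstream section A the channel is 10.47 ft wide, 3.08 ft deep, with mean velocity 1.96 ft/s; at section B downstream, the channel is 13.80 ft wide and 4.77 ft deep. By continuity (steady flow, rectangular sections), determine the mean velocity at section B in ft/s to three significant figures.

Q = A₁V₁ = (10.47×3.08) × 1.96 = 63.21 ft³/s
A₂ = 13.80 × 4.77 = 65.83 ft²
V₂ = Q/A₂ = 63.21/65.83 = 0.9602 ft/s

0.960 ft/s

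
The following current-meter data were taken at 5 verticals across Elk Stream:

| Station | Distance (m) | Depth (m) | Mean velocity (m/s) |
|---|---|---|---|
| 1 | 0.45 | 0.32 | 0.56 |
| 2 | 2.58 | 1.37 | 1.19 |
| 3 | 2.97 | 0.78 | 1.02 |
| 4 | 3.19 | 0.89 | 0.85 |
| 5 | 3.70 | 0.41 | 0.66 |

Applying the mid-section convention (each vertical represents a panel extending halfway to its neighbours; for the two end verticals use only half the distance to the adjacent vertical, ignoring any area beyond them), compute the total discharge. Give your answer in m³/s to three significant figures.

2.83 m³/s

w_1 = (2.58 − 0.45)/2 = 1.065 m; q_1 = 0.56 × 0.32 × 1.065 = 0.1908 m³/s
w_2 = (2.97 − 0.45)/2 = 1.26 m; q_2 = 1.19 × 1.37 × 1.26 = 2.054 m³/s
w_3 = (3.19 − 2.58)/2 = 0.305 m; q_3 = 1.02 × 0.78 × 0.305 = 0.2427 m³/s
w_4 = (3.70 − 2.97)/2 = 0.365 m; q_4 = 0.85 × 0.89 × 0.365 = 0.2761 m³/s
w_5 = (3.70 − 3.19)/2 = 0.255 m; q_5 = 0.66 × 0.41 × 0.255 = 0.06900 m³/s
Q = Σ qᵢ = 2.833 m³/s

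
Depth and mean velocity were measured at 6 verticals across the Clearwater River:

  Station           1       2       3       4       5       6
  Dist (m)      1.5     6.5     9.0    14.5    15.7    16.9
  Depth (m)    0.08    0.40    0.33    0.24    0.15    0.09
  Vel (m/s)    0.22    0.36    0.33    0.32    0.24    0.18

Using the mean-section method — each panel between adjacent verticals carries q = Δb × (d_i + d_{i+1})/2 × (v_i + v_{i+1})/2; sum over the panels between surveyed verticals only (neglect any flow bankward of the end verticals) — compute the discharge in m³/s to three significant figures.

1.27 m³/s

Panel 1-2: Δb = 5 m, d̄ = (0.08+0.40)/2 = 0.24, v̄ = (0.22+0.36)/2 = 0.29 → q = 5×0.24×0.29 = 0.3480 m³/s
Panel 2-3: Δb = 2.5 m, d̄ = (0.40+0.33)/2 = 0.365, v̄ = (0.36+0.33)/2 = 0.345 → q = 2.5×0.365×0.345 = 0.3148 m³/s
Panel 3-4: Δb = 5.5 m, d̄ = (0.33+0.24)/2 = 0.285, v̄ = (0.33+0.32)/2 = 0.325 → q = 5.5×0.285×0.325 = 0.5094 m³/s
Panel 4-5: Δb = 1.2 m, d̄ = (0.24+0.15)/2 = 0.195, v̄ = (0.32+0.24)/2 = 0.28 → q = 1.2×0.195×0.28 = 0.06552 m³/s
Panel 5-6: Δb = 1.2 m, d̄ = (0.15+0.09)/2 = 0.12, v̄ = (0.24+0.18)/2 = 0.21 → q = 1.2×0.12×0.21 = 0.03024 m³/s
Q = Σ q = 1.268 m³/s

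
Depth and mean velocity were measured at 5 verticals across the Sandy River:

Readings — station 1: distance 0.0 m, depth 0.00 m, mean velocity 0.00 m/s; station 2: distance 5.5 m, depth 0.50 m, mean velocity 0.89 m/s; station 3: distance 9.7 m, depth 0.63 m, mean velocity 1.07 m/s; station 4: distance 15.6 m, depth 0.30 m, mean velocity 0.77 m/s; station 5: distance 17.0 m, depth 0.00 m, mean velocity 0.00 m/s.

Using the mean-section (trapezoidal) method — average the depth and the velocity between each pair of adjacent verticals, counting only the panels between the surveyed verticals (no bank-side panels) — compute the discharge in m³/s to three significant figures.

Panel 1-2: Δb = 5.5 m, d̄ = (0.00+0.50)/2 = 0.25, v̄ = (0.00+0.89)/2 = 0.445 → q = 5.5×0.25×0.445 = 0.6119 m³/s
Panel 2-3: Δb = 4.2 m, d̄ = (0.50+0.63)/2 = 0.565, v̄ = (0.89+1.07)/2 = 0.98 → q = 4.2×0.565×0.98 = 2.326 m³/s
Panel 3-4: Δb = 5.9 m, d̄ = (0.63+0.30)/2 = 0.465, v̄ = (1.07+0.77)/2 = 0.92 → q = 5.9×0.465×0.92 = 2.524 m³/s
Panel 4-5: Δb = 1.4 m, d̄ = (0.30+0.00)/2 = 0.15, v̄ = (0.77+0.00)/2 = 0.385 → q = 1.4×0.15×0.385 = 0.08085 m³/s
Q = Σ q = 5.542 m³/s

5.54 m³/s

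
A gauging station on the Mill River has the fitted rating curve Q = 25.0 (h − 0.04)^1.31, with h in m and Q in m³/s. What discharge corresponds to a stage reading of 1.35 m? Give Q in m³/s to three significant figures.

Q = 25.0 × (1.35 − 0.04)^1.31 = 25.0 × 1.31^1.31 = 35.61 m³/s

35.6 m³/s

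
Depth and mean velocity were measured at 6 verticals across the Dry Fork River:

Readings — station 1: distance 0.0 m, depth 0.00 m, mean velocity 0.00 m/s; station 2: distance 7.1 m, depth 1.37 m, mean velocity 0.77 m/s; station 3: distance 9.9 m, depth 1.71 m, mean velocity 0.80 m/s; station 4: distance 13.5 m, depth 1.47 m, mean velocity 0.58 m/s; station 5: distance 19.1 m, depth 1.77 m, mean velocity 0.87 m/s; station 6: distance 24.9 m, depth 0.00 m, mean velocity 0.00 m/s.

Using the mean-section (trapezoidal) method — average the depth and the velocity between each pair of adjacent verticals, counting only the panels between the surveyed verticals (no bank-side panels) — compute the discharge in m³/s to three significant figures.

18.0 m³/s

Panel 1-2: Δb = 7.1 m, d̄ = (0.00+1.37)/2 = 0.685, v̄ = (0.00+0.77)/2 = 0.385 → q = 7.1×0.685×0.385 = 1.872 m³/s
Panel 2-3: Δb = 2.8 m, d̄ = (1.37+1.71)/2 = 1.54, v̄ = (0.77+0.80)/2 = 0.785 → q = 2.8×1.54×0.785 = 3.385 m³/s
Panel 3-4: Δb = 3.6 m, d̄ = (1.71+1.47)/2 = 1.59, v̄ = (0.80+0.58)/2 = 0.69 → q = 3.6×1.59×0.69 = 3.950 m³/s
Panel 4-5: Δb = 5.6 m, d̄ = (1.47+1.77)/2 = 1.62, v̄ = (0.58+0.87)/2 = 0.725 → q = 5.6×1.62×0.725 = 6.577 m³/s
Panel 5-6: Δb = 5.8 m, d̄ = (1.77+0.00)/2 = 0.885, v̄ = (0.87+0.00)/2 = 0.435 → q = 5.8×0.885×0.435 = 2.233 m³/s
Q = Σ q = 18.02 m³/s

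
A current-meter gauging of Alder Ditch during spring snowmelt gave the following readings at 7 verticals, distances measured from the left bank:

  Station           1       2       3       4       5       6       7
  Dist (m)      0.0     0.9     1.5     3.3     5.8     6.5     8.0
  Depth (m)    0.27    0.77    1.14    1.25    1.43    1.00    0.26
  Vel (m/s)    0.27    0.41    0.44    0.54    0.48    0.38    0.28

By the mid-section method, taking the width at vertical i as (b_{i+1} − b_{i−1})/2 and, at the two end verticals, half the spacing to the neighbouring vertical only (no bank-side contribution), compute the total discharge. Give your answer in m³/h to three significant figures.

w_1 = (0.9 − 0.0)/2 = 0.45 m; q_1 = 0.27 × 0.27 × 0.45 = 0.03281 m³/s
w_2 = (1.5 − 0.0)/2 = 0.75 m; q_2 = 0.41 × 0.77 × 0.75 = 0.2368 m³/s
w_3 = (3.3 − 0.9)/2 = 1.2 m; q_3 = 0.44 × 1.14 × 1.2 = 0.6019 m³/s
w_4 = (5.8 − 1.5)/2 = 2.15 m; q_4 = 0.54 × 1.25 × 2.15 = 1.451 m³/s
w_5 = (6.5 − 3.3)/2 = 1.6 m; q_5 = 0.48 × 1.43 × 1.6 = 1.098 m³/s
w_6 = (8.0 − 5.8)/2 = 1.1 m; q_6 = 0.38 × 1.00 × 1.1 = 0.4180 m³/s
w_7 = (8.0 − 6.5)/2 = 0.75 m; q_7 = 0.28 × 0.26 × 0.75 = 0.05460 m³/s
Q = Σ qᵢ = 3.894 m³/s
= 3.894 × 3600 = 14020 m³/h

14000 m³/h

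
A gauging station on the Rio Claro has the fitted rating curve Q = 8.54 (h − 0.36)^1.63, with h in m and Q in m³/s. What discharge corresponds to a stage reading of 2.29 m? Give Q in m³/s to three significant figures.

24.9 m³/s

Q = 8.54 × (2.29 − 0.36)^1.63 = 8.54 × 1.93^1.63 = 24.94 m³/s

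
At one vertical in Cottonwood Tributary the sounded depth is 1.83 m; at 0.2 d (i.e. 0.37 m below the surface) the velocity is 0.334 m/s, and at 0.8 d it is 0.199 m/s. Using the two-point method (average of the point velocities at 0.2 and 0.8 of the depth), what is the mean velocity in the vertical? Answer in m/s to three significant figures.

0.267 m/s

v̄ = (0.334 + 0.199) / 2 = 0.2665 m/s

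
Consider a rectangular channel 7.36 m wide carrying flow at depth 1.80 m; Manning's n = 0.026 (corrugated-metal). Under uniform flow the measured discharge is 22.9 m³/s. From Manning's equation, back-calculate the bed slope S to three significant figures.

0.00157

A = b·y = 7.36 × 1.80 = 13.25 m²
P = b + 2y = 7.36 + 2×1.80 = 10.96 m
R = A/P = 13.25/10.96 = 1.209 m
S = (Q·n / (1·A·R^(2/3)))² = (22.9×0.026 / (1×13.25×1.135))² = 0.001569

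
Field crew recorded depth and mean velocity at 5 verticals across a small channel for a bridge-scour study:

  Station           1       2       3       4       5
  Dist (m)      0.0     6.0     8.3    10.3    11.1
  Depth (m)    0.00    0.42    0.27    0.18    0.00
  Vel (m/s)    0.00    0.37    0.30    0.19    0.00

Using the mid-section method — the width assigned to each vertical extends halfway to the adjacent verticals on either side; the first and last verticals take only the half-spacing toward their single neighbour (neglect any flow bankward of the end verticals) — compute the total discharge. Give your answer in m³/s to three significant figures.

w_2 = (8.3 − 0.0)/2 = 4.15 m; q_2 = 0.37 × 0.42 × 4.15 = 0.6449 m³/s
w_3 = (10.3 − 6.0)/2 = 2.15 m; q_3 = 0.30 × 0.27 × 2.15 = 0.1742 m³/s
w_4 = (11.1 − 8.3)/2 = 1.4 m; q_4 = 0.19 × 0.18 × 1.4 = 0.04788 m³/s
Stations 1, 5 contribute zero (depth or velocity is 0).
Q = Σ qᵢ = 0.8669 m³/s

0.867 m³/s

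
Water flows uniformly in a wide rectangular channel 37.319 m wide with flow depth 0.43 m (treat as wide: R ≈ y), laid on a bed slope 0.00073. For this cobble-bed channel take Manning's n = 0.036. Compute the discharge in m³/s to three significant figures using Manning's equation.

A = b·y = 37.319 × 0.43 = 16.05 m²
Wide channel: R ≈ y = 0.43 m
Q = (1/n)·A·R^(2/3)·S^(1/2) = (1/0.036) × 16.05 × 0.4300^(2/3) × 0.00073^(1/2) = 6.861 m³/s

6.86 m³/s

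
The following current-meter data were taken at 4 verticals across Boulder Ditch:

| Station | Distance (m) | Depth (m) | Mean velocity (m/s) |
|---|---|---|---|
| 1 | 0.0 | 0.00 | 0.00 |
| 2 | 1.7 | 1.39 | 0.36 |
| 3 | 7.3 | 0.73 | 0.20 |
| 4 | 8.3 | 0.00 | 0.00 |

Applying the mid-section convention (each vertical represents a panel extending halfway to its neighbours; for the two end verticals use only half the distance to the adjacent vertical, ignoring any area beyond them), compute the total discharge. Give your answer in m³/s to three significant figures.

w_2 = (7.3 − 0.0)/2 = 3.65 m; q_2 = 0.36 × 1.39 × 3.65 = 1.826 m³/s
w_3 = (8.3 − 1.7)/2 = 3.3 m; q_3 = 0.20 × 0.73 × 3.3 = 0.4818 m³/s
Stations 1, 4 contribute zero (depth or velocity is 0).
Q = Σ qᵢ = 2.308 m³/s

2.31 m³/s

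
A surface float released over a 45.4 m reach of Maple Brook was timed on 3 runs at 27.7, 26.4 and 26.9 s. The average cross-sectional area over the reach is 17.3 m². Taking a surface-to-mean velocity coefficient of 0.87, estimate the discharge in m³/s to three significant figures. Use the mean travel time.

t̄ = (27.7 + 26.4 + 26.9) / 3 = 27 s
v_surface = L / t̄ = 45.4 / 27 = 1.681 m/s
v_mean = 0.87 × 1.681 = 1.463 m/s
Q = A × v_mean = 17.3 × 1.463 = 25.31 m³/s

25.3 m³/s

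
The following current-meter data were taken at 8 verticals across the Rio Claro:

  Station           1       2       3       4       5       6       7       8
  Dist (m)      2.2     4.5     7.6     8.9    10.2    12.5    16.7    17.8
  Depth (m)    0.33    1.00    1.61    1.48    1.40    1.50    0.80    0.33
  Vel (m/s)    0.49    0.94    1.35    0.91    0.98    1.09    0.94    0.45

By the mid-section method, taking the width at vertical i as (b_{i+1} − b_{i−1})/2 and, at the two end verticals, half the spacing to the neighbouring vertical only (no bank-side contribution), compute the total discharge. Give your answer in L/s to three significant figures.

w_1 = (4.5 − 2.2)/2 = 1.15 m; q_1 = 0.49 × 0.33 × 1.15 = 0.1860 m³/s
w_2 = (7.6 − 2.2)/2 = 2.7 m; q_2 = 0.94 × 1.00 × 2.7 = 2.538 m³/s
w_3 = (8.9 − 4.5)/2 = 2.2 m; q_3 = 1.35 × 1.61 × 2.2 = 4.782 m³/s
w_4 = (10.2 − 7.6)/2 = 1.3 m; q_4 = 0.91 × 1.48 × 1.3 = 1.751 m³/s
w_5 = (12.5 − 8.9)/2 = 1.8 m; q_5 = 0.98 × 1.40 × 1.8 = 2.470 m³/s
w_6 = (16.7 − 10.2)/2 = 3.25 m; q_6 = 1.09 × 1.50 × 3.25 = 5.314 m³/s
w_7 = (17.8 − 12.5)/2 = 2.65 m; q_7 = 0.94 × 0.80 × 2.65 = 1.993 m³/s
w_8 = (17.8 − 16.7)/2 = 0.55 m; q_8 = 0.45 × 0.33 × 0.55 = 0.08168 m³/s
Q = Σ qᵢ = 19.11 m³/s
= 19.11 × 1000 = 19110 L/s

19100 L/s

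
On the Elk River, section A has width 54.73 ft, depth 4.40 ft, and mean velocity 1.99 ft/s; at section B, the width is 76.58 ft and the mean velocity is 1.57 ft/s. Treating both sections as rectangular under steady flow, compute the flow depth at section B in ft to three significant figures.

3.99 ft

Q = A₁V₁ = (54.73×4.40) × 1.99 = 479.2 ft³/s
d₂ = Q/(b₂ V₂) = 479.2/(76.58×1.57) = 3.986 ft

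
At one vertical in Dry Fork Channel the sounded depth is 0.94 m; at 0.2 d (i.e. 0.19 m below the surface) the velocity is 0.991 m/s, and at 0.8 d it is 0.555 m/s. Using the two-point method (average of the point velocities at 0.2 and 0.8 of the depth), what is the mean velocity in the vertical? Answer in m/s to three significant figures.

v̄ = (0.991 + 0.555) / 2 = 0.7730 m/s

0.773 m/s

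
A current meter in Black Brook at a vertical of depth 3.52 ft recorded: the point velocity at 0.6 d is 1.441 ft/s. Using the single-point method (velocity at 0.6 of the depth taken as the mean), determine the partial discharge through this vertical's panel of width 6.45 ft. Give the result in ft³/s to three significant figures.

32.7 ft³/s

v̄ = v₀.₆ = 1.441 ft/s
q = v̄ × d × w = 1.441 × 3.52 × 6.45 = 32.72 ft³/s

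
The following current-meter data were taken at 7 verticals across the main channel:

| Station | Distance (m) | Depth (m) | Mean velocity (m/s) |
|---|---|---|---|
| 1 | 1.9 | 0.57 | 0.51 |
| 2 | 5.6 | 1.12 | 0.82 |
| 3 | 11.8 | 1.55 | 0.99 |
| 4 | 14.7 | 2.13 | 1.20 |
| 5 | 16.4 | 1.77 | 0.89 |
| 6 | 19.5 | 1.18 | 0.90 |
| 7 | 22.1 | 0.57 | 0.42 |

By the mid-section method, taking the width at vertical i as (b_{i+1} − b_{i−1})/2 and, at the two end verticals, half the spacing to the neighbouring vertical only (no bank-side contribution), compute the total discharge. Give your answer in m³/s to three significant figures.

25.1 m³/s

w_1 = (5.6 − 1.9)/2 = 1.85 m; q_1 = 0.51 × 0.57 × 1.85 = 0.5378 m³/s
w_2 = (11.8 − 1.9)/2 = 4.95 m; q_2 = 0.82 × 1.12 × 4.95 = 4.546 m³/s
w_3 = (14.7 − 5.6)/2 = 4.55 m; q_3 = 0.99 × 1.55 × 4.55 = 6.982 m³/s
w_4 = (16.4 − 11.8)/2 = 2.3 m; q_4 = 1.20 × 2.13 × 2.3 = 5.879 m³/s
w_5 = (19.5 − 14.7)/2 = 2.4 m; q_5 = 0.89 × 1.77 × 2.4 = 3.781 m³/s
w_6 = (22.1 − 16.4)/2 = 2.85 m; q_6 = 0.90 × 1.18 × 2.85 = 3.027 m³/s
w_7 = (22.1 − 19.5)/2 = 1.3 m; q_7 = 0.42 × 0.57 × 1.3 = 0.3112 m³/s
Q = Σ qᵢ = 25.06 m³/s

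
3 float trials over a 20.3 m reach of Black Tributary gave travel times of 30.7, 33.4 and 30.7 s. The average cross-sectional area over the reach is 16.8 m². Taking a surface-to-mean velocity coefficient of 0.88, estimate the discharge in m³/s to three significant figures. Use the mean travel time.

9.50 m³/s

t̄ = (30.7 + 33.4 + 30.7) / 3 = 31.6 s
v_surface = L / t̄ = 20.3 / 31.6 = 0.6424 m/s
v_mean = 0.88 × 0.6424 = 0.5653 m/s
Q = A × v_mean = 16.8 × 0.5653 = 9.497 m³/s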